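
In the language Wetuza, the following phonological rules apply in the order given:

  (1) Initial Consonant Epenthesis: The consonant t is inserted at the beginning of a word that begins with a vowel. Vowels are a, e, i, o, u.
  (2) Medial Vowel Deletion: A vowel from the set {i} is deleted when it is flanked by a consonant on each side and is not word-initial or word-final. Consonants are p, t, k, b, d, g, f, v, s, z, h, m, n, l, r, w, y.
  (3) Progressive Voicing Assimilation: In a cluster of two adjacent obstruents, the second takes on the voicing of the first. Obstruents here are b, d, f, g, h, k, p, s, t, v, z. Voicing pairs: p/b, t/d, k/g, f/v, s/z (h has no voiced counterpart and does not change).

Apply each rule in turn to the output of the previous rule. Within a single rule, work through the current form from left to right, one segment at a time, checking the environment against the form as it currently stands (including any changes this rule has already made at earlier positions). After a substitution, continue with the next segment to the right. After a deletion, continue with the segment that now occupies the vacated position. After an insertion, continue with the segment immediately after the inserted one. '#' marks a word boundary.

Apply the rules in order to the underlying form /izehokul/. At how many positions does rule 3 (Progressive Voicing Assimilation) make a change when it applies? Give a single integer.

(1) Initial Consonant Epenthesis: [izehokul] → [tizehokul]
(2) Medial Vowel Deletion: [tizehokul] → [tzehokul]
(3) Progressive Voicing Assimilation: [tzehokul] → [tsehokul]
Rule 3 changed 1 position(s).

1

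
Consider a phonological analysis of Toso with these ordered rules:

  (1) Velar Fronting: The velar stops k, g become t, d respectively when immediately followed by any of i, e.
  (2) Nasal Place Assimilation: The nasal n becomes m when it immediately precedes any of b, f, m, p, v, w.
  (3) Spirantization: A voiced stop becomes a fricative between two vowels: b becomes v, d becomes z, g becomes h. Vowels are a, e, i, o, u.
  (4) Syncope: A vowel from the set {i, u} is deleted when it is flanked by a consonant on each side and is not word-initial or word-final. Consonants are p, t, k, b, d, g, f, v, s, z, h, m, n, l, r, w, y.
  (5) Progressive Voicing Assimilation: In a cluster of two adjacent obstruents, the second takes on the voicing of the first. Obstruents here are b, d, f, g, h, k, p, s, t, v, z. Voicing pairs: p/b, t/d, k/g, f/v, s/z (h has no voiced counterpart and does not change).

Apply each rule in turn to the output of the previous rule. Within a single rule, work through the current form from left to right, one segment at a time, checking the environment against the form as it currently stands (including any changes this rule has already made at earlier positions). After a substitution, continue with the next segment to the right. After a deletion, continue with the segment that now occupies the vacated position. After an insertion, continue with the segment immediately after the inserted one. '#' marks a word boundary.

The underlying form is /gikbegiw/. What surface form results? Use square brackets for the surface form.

(1) Velar Fronting: [gikbegiw] → [dikbediw]
(2) Nasal Place Assimilation: no change — [dikbediw]
(3) Spirantization: [dikbediw] → [dikbeziw]
(4) Syncope: [dikbeziw] → [dkbezw]
(5) Progressive Voicing Assimilation: [dkbezw] → [dgbezw]

[dgbezw]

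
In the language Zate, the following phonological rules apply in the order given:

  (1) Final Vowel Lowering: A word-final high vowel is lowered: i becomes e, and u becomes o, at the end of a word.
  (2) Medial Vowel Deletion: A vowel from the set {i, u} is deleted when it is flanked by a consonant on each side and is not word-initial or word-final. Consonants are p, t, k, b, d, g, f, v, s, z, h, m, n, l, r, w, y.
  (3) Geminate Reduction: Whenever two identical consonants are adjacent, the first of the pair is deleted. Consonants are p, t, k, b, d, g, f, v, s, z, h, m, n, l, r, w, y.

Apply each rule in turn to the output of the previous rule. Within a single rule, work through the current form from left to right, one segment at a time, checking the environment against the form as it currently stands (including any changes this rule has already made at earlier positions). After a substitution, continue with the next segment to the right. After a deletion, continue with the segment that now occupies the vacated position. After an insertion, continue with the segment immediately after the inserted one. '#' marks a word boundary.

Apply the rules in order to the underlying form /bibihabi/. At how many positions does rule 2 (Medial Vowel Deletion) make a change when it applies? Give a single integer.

(1) Final Vowel Lowering: [bibihabi] → [bibihabe]
(2) Medial Vowel Deletion: [bibihabe] → [bbhabe]
(3) Geminate Reduction: [bbhabe] → [bhabe]
Rule 2 changed 2 position(s).

2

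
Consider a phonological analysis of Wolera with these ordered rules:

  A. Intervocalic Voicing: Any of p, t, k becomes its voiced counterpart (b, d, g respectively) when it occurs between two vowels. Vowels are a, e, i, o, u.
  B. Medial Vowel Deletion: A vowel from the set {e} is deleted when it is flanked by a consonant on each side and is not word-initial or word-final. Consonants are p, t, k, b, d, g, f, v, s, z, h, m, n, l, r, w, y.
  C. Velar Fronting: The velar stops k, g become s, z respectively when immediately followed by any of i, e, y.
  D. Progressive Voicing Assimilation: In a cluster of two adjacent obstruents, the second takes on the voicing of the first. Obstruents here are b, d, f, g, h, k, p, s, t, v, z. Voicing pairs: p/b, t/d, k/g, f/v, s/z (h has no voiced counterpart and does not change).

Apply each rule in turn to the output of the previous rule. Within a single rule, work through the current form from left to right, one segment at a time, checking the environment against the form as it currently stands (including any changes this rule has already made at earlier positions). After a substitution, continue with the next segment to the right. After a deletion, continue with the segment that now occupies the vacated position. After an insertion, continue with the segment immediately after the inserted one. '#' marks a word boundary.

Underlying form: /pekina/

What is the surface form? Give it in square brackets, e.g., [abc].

[psina]

A Intervocalic Voicing: [pekina] → [pegina]
B Medial Vowel Deletion: [pegina] → [pgina]
C Velar Fronting: [pgina] → [pzina]
D Progressive Voicing Assimilation: [pzina] → [psina]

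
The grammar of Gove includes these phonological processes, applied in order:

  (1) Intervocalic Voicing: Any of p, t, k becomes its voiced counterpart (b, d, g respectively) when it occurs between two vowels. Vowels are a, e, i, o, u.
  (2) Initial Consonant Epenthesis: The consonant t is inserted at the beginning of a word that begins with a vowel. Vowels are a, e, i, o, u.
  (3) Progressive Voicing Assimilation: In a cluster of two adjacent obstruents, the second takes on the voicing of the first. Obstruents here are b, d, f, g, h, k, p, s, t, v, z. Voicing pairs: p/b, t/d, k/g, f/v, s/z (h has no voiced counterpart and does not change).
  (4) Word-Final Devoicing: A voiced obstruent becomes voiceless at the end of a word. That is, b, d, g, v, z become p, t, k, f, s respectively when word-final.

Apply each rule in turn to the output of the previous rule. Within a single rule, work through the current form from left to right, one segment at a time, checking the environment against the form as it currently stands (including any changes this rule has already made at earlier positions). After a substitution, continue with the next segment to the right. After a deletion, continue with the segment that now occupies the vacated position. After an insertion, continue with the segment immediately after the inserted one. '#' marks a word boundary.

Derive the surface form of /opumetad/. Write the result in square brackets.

(1) Intervocalic Voicing: [opumetad] → [obumedad]
(2) Initial Consonant Epenthesis: [obumedad] → [tobumedad]
(3) Progressive Voicing Assimilation: no change — [tobumedad]
(4) Word-Final Devoicing: [tobumedad] → [tobumedat]

[tobumedat]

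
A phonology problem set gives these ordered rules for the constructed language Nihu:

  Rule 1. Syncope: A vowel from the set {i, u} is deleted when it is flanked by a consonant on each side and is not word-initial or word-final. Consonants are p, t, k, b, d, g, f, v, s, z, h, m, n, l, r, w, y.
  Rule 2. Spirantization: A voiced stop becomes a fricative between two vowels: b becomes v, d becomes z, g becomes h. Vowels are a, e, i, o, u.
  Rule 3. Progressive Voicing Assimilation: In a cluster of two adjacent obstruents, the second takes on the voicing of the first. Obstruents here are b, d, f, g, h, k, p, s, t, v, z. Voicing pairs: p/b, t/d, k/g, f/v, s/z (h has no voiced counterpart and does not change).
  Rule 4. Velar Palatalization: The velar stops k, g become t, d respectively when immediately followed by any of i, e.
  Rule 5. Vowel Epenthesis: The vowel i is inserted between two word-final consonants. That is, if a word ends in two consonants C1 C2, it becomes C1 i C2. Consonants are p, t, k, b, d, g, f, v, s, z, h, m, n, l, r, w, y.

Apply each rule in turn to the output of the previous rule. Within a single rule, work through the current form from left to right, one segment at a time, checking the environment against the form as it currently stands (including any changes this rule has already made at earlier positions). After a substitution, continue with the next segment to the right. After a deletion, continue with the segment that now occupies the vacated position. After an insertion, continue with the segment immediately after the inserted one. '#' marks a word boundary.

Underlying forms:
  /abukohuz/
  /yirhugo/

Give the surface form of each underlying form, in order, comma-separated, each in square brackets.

/abukohuz/:
  Rule 1 Syncope: [abukohuz] → [abkohz]
  Rule 2 Spirantization: no change — [abkohz]
  Rule 3 Progressive Voicing Assimilation: [abkohz] → [abgohs]
  Rule 4 Velar Palatalization: no change — [abgohs]
  Rule 5 Vowel Epenthesis: [abgohs] → [abgohis]
/yirhugo/:
  Rule 1 Syncope: [yirhugo] → [yrhgo]
  Rule 2 Spirantization: no change — [yrhgo]
  Rule 3 Progressive Voicing Assimilation: [yrhgo] → [yrhko]
  Rule 4 Velar Palatalization: no change — [yrhko]
  Rule 5 Vowel Epenthesis: no change — [yrhko]

[abgohis], [yrhko]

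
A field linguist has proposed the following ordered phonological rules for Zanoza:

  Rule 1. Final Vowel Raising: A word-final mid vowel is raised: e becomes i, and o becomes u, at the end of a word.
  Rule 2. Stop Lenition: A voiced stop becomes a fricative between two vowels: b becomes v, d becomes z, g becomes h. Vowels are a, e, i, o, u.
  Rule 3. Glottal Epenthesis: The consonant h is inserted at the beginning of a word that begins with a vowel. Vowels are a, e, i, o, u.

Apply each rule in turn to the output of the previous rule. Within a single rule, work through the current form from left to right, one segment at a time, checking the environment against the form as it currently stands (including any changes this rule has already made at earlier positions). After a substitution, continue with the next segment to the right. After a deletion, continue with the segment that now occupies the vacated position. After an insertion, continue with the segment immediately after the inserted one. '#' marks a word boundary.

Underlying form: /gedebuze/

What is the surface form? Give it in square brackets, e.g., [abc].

Rule 1 Final Vowel Raising: [gedebuze] → [gedebuzi]
Rule 2 Stop Lenition: [gedebuzi] → [gezevuzi]
Rule 3 Glottal Epenthesis: no change — [gezevuzi]

[gezevuzi]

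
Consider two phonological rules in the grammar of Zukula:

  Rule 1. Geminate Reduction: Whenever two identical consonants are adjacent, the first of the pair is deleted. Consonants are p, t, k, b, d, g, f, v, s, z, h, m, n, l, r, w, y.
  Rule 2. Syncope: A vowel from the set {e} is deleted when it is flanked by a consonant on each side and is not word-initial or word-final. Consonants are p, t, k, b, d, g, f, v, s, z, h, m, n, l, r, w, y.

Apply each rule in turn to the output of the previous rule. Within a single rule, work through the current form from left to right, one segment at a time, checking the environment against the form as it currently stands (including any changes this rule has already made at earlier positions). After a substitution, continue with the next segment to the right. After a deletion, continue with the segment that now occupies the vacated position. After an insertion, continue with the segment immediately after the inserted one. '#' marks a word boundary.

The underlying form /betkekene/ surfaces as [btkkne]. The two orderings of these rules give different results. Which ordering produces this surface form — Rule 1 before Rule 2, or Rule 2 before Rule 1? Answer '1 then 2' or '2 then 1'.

Order 1 then 2:
  1 Geminate Reduction: no change — [betkekene]
  2 Syncope: [betkekene] → [btkkne]
  result: [btkkne]
Order 2 then 1:
  2 Syncope: [betkekene] → [btkkne]
  1 Geminate Reduction: [btkkne] → [btkne]
  result: [btkne]

1 then 2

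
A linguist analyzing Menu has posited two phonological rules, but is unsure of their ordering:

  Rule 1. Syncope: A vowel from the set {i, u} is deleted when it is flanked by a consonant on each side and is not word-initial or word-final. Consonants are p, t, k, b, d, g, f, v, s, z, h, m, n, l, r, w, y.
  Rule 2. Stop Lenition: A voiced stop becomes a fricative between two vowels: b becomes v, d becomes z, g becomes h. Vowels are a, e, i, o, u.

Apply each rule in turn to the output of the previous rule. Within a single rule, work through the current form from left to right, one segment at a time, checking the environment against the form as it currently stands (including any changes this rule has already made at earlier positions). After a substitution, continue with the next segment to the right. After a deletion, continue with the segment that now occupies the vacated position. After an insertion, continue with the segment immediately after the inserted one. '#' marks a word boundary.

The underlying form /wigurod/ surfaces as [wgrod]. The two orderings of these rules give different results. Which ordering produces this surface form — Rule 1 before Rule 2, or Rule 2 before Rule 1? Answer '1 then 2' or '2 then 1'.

Order 1 then 2:
  1 Syncope: [wigurod] → [wgrod]
  2 Stop Lenition: no change — [wgrod]
  result: [wgrod]
Order 2 then 1:
  2 Stop Lenition: [wigurod] → [wihurod]
  1 Syncope: [wihurod] → [whrod]
  result: [whrod]

1 then 2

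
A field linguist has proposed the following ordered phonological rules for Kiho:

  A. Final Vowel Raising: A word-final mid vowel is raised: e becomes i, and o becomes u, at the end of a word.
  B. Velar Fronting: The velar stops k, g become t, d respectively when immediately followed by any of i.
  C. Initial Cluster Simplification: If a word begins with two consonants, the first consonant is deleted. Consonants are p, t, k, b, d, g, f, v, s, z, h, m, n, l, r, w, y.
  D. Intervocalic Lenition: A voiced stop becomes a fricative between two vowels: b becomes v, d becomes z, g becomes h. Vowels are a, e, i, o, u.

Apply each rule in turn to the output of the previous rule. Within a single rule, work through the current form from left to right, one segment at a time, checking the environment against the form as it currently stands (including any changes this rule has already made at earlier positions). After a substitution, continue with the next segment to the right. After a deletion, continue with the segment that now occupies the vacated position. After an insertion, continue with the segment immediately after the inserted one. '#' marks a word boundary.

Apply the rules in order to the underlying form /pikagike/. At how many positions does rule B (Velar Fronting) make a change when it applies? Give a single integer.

2

A Final Vowel Raising: [pikagike] → [pikagiki]
B Velar Fronting: [pikagiki] → [pikaditi]
C Initial Cluster Simplification: no change — [pikaditi]
D Intervocalic Lenition: [pikaditi] → [pikaziti]
Rule B changed 2 position(s).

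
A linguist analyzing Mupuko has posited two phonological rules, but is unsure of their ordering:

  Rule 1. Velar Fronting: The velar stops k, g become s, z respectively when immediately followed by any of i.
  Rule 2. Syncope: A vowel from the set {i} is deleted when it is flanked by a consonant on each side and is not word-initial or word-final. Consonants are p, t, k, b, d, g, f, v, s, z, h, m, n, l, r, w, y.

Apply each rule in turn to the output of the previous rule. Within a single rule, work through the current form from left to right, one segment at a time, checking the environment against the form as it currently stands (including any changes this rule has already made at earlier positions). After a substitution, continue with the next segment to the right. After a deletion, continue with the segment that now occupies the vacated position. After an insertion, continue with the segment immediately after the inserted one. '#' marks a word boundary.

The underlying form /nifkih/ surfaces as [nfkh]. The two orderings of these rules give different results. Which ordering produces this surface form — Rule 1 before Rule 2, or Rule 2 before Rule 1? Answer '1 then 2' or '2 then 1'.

2 then 1

Order 1 then 2:
  1 Velar Fronting: [nifkih] → [nifsih]
  2 Syncope: [nifsih] → [nfsh]
  result: [nfsh]
Order 2 then 1:
  2 Syncope: [nifkih] → [nfkh]
  1 Velar Fronting: no change — [nfkh]
  result: [nfkh]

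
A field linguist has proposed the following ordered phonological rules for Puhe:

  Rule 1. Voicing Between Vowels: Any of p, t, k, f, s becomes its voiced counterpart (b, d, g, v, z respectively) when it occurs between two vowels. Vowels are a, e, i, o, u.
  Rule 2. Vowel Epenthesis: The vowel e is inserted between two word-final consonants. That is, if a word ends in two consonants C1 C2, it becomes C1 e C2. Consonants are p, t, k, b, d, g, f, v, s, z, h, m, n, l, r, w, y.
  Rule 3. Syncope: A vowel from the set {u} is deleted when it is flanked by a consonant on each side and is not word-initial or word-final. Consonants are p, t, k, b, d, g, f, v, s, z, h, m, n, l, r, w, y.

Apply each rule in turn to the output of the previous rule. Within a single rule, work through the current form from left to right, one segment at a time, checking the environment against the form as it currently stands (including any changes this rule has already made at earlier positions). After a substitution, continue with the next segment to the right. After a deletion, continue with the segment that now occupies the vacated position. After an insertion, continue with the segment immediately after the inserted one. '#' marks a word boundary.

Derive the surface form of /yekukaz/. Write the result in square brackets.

Rule 1 Voicing Between Vowels: [yekukaz] → [yegugaz]
Rule 2 Vowel Epenthesis: no change — [yegugaz]
Rule 3 Syncope: [yegugaz] → [yeggaz]

[yeggaz]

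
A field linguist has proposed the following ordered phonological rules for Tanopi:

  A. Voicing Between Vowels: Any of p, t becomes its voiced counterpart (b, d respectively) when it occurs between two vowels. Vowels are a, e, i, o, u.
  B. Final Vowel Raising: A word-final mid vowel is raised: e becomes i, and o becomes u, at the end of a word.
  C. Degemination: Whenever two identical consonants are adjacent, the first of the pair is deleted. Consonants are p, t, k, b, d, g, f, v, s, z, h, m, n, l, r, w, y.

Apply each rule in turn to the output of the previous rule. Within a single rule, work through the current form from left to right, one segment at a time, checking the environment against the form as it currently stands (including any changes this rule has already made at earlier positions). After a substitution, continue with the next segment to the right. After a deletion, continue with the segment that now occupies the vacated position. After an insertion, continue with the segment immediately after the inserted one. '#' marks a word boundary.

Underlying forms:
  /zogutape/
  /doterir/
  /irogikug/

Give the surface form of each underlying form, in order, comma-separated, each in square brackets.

[zogudabi], [doderir], [irogikug]

/zogutape/:
  A Voicing Between Vowels: [zogutape] → [zogudabe]
  B Final Vowel Raising: [zogudabe] → [zogudabi]
  C Degemination: no change — [zogudabi]
/doterir/:
  A Voicing Between Vowels: [doterir] → [doderir]
  B Final Vowel Raising: no change — [doderir]
  C Degemination: no change — [doderir]
/irogikug/:
  A Voicing Between Vowels: no change — [irogikug]
  B Final Vowel Raising: no change — [irogikug]
  C Degemination: no change — [irogikug]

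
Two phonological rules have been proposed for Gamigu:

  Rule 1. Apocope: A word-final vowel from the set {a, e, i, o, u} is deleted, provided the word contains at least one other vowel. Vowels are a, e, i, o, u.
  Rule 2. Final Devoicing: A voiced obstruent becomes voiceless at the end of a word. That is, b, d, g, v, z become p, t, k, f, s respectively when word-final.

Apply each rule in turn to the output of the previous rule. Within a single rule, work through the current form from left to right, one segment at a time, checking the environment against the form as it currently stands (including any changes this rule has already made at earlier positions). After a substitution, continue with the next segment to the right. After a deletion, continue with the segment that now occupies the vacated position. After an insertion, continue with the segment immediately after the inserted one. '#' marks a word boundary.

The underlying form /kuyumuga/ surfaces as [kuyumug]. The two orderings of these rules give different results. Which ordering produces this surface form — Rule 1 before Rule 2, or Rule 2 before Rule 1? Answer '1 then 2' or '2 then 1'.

2 then 1

Order 1 then 2:
  1 Apocope: [kuyumuga] → [kuyumug]
  2 Final Devoicing: [kuyumug] → [kuyumuk]
  result: [kuyumuk]
Order 2 then 1:
  2 Final Devoicing: no change — [kuyumuga]
  1 Apocope: [kuyumuga] → [kuyumug]
  result: [kuyumug]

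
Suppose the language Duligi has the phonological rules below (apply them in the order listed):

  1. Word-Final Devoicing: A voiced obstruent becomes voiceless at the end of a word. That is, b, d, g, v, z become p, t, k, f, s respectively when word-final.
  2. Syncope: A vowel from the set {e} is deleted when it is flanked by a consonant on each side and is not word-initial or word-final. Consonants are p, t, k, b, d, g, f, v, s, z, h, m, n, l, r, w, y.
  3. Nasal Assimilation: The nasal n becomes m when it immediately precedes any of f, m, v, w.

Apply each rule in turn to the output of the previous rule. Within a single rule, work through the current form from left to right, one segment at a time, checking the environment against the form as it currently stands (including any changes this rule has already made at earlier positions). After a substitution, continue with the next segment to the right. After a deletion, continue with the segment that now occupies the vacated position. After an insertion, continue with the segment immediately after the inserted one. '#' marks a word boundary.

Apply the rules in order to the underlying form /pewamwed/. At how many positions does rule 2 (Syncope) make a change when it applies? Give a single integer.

2

1 Word-Final Devoicing: [pewamwed] → [pewamwet]
2 Syncope: [pewamwet] → [pwamwt]
3 Nasal Assimilation: no change — [pwamwt]
Rule 2 changed 2 position(s).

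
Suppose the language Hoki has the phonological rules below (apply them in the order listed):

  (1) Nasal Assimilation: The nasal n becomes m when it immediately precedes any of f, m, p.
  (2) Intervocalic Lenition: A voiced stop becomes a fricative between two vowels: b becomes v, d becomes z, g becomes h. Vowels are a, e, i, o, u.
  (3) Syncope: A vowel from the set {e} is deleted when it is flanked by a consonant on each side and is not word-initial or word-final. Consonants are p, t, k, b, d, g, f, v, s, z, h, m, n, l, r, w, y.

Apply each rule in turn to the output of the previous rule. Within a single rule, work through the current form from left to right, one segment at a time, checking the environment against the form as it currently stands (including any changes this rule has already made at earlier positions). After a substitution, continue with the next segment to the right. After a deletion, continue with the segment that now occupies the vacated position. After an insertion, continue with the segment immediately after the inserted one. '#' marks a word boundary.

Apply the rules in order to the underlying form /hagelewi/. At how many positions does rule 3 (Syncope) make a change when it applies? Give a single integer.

(1) Nasal Assimilation: no change — [hagelewi]
(2) Intervocalic Lenition: [hagelewi] → [hahelewi]
(3) Syncope: [hahelewi] → [hahlwi]
Rule 3 changed 2 position(s).

2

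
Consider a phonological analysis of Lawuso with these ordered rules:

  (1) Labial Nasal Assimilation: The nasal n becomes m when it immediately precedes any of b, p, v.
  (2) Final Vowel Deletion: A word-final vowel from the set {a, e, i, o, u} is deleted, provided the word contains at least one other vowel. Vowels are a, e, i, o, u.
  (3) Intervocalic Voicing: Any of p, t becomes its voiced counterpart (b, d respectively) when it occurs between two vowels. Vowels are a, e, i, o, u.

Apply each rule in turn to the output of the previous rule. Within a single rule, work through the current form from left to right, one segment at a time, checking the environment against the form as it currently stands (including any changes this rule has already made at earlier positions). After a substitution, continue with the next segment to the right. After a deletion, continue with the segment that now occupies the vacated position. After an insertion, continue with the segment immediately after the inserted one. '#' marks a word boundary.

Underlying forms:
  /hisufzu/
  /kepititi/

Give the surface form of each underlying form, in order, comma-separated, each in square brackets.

/hisufzu/:
  (1) Labial Nasal Assimilation: no change — [hisufzu]
  (2) Final Vowel Deletion: [hisufzu] → [hisufz]
  (3) Intervocalic Voicing: no change — [hisufz]
/kepititi/:
  (1) Labial Nasal Assimilation: no change — [kepititi]
  (2) Final Vowel Deletion: [kepititi] → [kepitit]
  (3) Intervocalic Voicing: [kepitit] → [kebidit]

[hisufz], [kebidit]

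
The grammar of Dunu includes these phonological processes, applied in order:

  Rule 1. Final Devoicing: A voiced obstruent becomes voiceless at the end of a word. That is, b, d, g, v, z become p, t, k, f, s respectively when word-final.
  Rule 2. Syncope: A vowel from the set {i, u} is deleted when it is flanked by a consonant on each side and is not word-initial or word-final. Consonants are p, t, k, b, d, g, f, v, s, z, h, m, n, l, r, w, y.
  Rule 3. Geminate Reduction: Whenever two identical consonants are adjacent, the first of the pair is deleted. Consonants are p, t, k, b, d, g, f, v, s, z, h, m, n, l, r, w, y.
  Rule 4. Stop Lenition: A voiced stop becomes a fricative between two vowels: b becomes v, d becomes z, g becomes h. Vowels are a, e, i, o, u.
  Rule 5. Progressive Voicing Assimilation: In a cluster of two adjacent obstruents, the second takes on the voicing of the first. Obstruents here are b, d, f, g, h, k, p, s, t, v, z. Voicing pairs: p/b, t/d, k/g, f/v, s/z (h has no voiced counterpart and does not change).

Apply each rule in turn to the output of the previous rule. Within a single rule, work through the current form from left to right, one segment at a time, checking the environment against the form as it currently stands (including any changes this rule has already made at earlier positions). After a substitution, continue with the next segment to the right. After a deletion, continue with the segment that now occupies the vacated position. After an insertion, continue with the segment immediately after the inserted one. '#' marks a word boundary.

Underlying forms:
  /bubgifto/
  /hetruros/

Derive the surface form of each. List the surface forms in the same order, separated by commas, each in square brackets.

[bgvdo], [hetros]

/bubgifto/:
  Rule 1 Final Devoicing: no change — [bubgifto]
  Rule 2 Syncope: [bubgifto] → [bbgfto]
  Rule 3 Geminate Reduction: [bbgfto] → [bgfto]
  Rule 4 Stop Lenition: no change — [bgfto]
  Rule 5 Progressive Voicing Assimilation: [bgfto] → [bgvdo]
/hetruros/:
  Rule 1 Final Devoicing: no change — [hetruros]
  Rule 2 Syncope: [hetruros] → [hetrros]
  Rule 3 Geminate Reduction: [hetrros] → [hetros]
  Rule 4 Stop Lenition: no change — [hetros]
  Rule 5 Progressive Voicing Assimilation: no change — [hetros]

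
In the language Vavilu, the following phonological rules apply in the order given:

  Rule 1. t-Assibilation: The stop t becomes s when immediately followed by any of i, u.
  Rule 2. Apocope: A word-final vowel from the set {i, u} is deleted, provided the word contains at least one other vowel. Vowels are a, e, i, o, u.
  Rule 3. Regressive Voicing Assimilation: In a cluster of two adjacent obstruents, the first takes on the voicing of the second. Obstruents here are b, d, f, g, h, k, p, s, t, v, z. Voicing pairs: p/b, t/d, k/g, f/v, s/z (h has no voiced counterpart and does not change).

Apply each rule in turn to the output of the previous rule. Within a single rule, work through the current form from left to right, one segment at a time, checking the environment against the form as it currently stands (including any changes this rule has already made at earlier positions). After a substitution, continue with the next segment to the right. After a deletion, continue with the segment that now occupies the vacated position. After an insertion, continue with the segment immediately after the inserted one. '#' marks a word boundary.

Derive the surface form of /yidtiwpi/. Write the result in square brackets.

[yitsiwp]

Rule 1 t-Assibilation: [yidtiwpi] → [yidsiwpi]
Rule 2 Apocope: [yidsiwpi] → [yidsiwp]
Rule 3 Regressive Voicing Assimilation: [yidsiwp] → [yitsiwp]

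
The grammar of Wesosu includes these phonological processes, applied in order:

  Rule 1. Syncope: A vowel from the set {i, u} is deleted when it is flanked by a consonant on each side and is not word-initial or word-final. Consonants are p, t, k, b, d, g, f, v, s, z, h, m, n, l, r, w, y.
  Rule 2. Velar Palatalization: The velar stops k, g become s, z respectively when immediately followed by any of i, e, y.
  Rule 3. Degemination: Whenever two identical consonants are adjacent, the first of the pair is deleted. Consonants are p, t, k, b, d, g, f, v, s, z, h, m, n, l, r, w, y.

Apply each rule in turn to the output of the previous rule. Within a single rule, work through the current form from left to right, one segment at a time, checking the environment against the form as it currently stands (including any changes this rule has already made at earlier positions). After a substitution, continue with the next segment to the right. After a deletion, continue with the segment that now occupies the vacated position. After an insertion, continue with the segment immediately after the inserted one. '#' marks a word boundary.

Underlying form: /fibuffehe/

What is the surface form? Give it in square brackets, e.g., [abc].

[fbfehe]

Rule 1 Syncope: [fibuffehe] → [fbffehe]
Rule 2 Velar Palatalization: no change — [fbffehe]
Rule 3 Degemination: [fbffehe] → [fbfehe]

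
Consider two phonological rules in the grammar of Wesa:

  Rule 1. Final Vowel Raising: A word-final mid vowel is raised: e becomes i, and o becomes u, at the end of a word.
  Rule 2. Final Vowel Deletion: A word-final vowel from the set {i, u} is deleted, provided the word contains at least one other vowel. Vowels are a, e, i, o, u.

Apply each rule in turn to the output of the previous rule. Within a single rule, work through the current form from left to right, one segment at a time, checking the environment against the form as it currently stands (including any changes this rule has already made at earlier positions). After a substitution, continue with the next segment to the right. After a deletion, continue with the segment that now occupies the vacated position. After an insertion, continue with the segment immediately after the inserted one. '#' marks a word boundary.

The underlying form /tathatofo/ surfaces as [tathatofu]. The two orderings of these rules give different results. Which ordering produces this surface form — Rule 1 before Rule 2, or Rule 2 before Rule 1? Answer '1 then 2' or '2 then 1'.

2 then 1

Order 1 then 2:
  1 Final Vowel Raising: [tathatofo] → [tathatofu]
  2 Final Vowel Deletion: [tathatofu] → [tathatof]
  result: [tathatof]
Order 2 then 1:
  2 Final Vowel Deletion: no change — [tathatofo]
  1 Final Vowel Raising: [tathatofo] → [tathatofu]
  result: [tathatofu]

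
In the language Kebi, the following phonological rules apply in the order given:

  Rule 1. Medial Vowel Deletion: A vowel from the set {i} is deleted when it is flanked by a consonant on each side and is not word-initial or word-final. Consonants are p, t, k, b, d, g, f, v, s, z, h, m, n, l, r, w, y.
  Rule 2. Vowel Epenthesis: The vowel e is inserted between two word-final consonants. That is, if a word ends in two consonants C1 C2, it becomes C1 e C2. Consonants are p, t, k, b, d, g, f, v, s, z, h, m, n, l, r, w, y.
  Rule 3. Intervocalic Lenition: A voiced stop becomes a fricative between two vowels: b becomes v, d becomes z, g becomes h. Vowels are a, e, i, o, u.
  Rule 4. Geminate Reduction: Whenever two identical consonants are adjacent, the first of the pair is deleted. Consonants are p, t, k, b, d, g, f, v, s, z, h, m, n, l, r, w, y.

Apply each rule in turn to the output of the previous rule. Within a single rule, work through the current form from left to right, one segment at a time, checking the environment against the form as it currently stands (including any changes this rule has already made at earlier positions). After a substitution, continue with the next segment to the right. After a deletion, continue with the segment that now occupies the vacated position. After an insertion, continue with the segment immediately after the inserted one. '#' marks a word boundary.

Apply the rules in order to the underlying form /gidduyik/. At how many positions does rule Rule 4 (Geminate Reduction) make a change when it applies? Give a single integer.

Rule 1 Medial Vowel Deletion: [gidduyik] → [gdduyk]
Rule 2 Vowel Epenthesis: [gdduyk] → [gdduyek]
Rule 3 Intervocalic Lenition: no change — [gdduyek]
Rule 4 Geminate Reduction: [gdduyek] → [gduyek]
Rule Rule 4 changed 1 position(s).

1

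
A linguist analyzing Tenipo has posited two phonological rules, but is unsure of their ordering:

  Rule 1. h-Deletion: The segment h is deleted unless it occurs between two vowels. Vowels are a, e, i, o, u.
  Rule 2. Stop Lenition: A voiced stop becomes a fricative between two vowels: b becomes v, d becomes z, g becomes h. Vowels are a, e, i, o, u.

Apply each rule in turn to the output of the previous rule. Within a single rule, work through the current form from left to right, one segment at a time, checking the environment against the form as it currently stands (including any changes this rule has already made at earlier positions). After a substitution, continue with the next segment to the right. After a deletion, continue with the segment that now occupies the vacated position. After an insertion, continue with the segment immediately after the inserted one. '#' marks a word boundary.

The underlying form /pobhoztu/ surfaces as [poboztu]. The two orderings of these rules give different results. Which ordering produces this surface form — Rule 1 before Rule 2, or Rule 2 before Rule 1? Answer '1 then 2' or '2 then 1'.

2 then 1

Order 1 then 2:
  1 h-Deletion: [pobhoztu] → [poboztu]
  2 Stop Lenition: [poboztu] → [povoztu]
  result: [povoztu]
Order 2 then 1:
  2 Stop Lenition: no change — [pobhoztu]
  1 h-Deletion: [pobhoztu] → [poboztu]
  result: [poboztu]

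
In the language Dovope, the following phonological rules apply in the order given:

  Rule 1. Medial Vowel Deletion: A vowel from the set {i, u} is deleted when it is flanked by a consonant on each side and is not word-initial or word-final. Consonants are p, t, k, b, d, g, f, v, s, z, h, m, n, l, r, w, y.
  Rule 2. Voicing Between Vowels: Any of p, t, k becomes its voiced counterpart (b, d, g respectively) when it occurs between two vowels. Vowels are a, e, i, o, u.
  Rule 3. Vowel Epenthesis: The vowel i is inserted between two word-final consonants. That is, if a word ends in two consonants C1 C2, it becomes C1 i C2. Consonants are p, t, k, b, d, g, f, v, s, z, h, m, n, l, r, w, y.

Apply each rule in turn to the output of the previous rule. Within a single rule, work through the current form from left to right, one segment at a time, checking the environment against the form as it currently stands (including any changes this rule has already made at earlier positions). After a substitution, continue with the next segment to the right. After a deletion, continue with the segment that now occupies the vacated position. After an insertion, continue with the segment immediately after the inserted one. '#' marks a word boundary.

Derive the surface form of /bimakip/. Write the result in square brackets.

[bmakip]

Rule 1 Medial Vowel Deletion: [bimakip] → [bmakp]
Rule 2 Voicing Between Vowels: no change — [bmakp]
Rule 3 Vowel Epenthesis: [bmakp] → [bmakip]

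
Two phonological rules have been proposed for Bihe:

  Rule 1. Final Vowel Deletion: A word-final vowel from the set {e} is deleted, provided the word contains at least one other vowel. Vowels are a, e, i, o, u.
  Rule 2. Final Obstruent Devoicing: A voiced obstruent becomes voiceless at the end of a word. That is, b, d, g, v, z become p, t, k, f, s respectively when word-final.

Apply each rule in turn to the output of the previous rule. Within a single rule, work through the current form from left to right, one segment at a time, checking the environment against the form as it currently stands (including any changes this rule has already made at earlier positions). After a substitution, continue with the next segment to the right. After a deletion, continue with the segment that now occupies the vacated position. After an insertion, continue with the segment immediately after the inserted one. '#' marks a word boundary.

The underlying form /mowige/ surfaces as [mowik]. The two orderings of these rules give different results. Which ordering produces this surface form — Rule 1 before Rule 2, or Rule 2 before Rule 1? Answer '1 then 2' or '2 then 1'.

1 then 2

Order 1 then 2:
  1 Final Vowel Deletion: [mowige] → [mowig]
  2 Final Obstruent Devoicing: [mowig] → [mowik]
  result: [mowik]
Order 2 then 1:
  2 Final Obstruent Devoicing: no change — [mowige]
  1 Final Vowel Deletion: [mowige] → [mowig]
  result: [mowig]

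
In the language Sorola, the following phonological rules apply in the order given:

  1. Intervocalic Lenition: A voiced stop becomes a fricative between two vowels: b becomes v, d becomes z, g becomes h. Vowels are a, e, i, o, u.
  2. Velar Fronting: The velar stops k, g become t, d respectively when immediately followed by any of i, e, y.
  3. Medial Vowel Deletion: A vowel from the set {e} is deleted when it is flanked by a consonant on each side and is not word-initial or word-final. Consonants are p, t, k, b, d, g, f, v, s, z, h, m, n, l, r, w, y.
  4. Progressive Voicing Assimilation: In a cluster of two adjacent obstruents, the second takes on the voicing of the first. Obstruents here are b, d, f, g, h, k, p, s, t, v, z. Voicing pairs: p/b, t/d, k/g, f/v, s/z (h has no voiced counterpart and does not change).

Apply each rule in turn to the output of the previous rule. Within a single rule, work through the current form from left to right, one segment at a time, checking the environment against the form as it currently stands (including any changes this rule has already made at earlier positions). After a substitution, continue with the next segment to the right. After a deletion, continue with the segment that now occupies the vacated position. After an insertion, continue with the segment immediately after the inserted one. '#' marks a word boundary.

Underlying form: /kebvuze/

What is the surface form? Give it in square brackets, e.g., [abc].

[tpfuze]

1 Intervocalic Lenition: no change — [kebvuze]
2 Velar Fronting: [kebvuze] → [tebvuze]
3 Medial Vowel Deletion: [tebvuze] → [tbvuze]
4 Progressive Voicing Assimilation: [tbvuze] → [tpfuze]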